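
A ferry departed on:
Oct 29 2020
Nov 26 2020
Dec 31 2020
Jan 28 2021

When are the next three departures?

Every date is a Thursday; gaps 28, 35, 28 days.
Each is the last Thursday of its month (at least one falls on the 29th or later, ruling out '4th Thursday').
February 2021 ends with Thursday Feb 25 2021.
Last Thursday of March 2021: Mar 25 2021.
Last Thursday of April 2021: Apr 29 2021.

Feb 25 2021, Mar 25 2021, Apr 29 2021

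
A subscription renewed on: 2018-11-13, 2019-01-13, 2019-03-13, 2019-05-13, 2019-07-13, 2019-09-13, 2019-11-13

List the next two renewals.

2020-01-13, 2020-03-13

Each date is the 13th; the gaps (61, 59, 61, 61, 62, 61) track the month lengths.
The rule is the 13th of every 2 months.
January 2020: 2020-01-13.
March 2020: 2020-03-13.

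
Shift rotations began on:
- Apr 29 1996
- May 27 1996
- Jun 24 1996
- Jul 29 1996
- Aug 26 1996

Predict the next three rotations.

These are Mondays with 28, 28, 35, 28-day gaps.
Each is the final Monday of its month — Apr 29 1996 is past the 28th, so '4th Monday' doesn't fit.
Last Monday of September 1996: Sep 30 1996.
Last Monday of October 1996: Oct 28 1996.
Last Monday of November 1996: Nov 25 1996.

Sep 30 1996, Oct 28 1996, Nov 25 1996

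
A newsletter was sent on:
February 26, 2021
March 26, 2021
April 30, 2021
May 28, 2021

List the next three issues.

June 25, 2021; July 30, 2021; August 27, 2021

Every date is a Friday; gaps 28, 35, 28 days.
Each is the last Friday of its month (at least one falls on the 29th or later, ruling out '4th Friday').
June 2021 ends with Friday June 25, 2021.
July 2021 ends with Friday July 30, 2021.
Last Friday of August 2021: August 27, 2021.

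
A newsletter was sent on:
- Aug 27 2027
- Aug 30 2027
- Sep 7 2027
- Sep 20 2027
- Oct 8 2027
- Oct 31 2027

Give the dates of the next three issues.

Nov 28 2027, Dec 31 2027, Feb 7 2028

Intervals are 3, 8, 13, 18, 23 days — an arithmetic progression with common difference 5.
Next gap: 28 days. Oct 31 2027 + 28 days = Nov 28 2027.
Next gap: 33 days. Nov 28 2027 + 33 days = Dec 31 2027.
Next gap: 38 days. Dec 31 2027 + 38 days = Feb 7 2028.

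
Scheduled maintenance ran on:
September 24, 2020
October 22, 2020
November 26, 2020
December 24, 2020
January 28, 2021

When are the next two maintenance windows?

These are Thursdays at 28- or 35-day spacing (28, 35, 28, 35).
The pattern: 4th Thursday of the month.
4th Thursday of February 2021: February 25, 2021.
4th Thursday of March 2021: March 25, 2021.

February 25, 2021; March 25, 2021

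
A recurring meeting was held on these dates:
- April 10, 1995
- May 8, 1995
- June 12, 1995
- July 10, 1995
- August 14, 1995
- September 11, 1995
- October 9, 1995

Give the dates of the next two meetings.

November 13, 1995; December 11, 1995

All dates are Mondays, 28, 35, 28, 35, 28, 28 days apart.
Specifically, the 2nd Monday of each month.
November 1995 — 2nd Monday is November 13, 1995.
December 1995 — 2nd Monday is December 11, 1995.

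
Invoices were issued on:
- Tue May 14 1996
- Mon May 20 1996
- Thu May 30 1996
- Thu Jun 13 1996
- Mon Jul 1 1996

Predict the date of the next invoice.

Intervals are 6, 10, 14, 18 days — an arithmetic progression with common difference 4.
Next gap: 22 days. Mon Jul 1 1996 + 22 days = Tue Jul 23 1996.

Tue Jul 23 1996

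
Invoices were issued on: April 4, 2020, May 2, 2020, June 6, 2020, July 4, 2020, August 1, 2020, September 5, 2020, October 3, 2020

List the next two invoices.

These are Saturdays at 28- or 35-day spacing (28, 35, 28, 28, 35, 28).
The pattern: 1st Saturday of the month.
November 2020 — 1st Saturday is November 7, 2020.
December 2020 — 1st Saturday is December 5, 2020.

November 7, 2020; December 5, 2020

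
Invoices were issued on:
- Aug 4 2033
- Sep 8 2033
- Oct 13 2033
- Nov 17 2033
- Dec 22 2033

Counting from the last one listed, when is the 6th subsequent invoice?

Jul 20 2034

The spacing is 35, 35, 35, 35 days — always 35 days.
Dec 22 2033 + 35 days = Jan 26 2034.
Jan 26 2034 + 35 days = Mar 2 2034.
Mar 2 2034 + 35 days = Apr 6 2034.
Apr 6 2034 + 35 days = May 11 2034.
May 11 2034 + 35 days = Jun 15 2034.
Jun 15 2034 + 35 days = Jul 20 2034.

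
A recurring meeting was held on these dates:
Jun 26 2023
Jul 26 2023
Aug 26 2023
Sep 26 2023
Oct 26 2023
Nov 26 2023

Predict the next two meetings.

Gaps: 30, 31, 31, 30, 31 days — not constant. Every event is on the 26th of the month.
Pattern: the 26th of each month.
December 2023: Dec 26 2023.
January 2024: Jan 26 2024.

Dec 26 2023, Jan 26 2024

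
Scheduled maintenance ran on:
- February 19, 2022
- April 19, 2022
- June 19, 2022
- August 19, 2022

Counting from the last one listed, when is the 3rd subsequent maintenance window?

February 19, 2023

Gaps: 59, 61, 61 days — not constant. Every event is on the 19th of the month.
Pattern: the 19th of every 2 months.
October 2022: October 19, 2022.
Next: December 2022 → December 19, 2022.
Next: February 2023 → February 19, 2023.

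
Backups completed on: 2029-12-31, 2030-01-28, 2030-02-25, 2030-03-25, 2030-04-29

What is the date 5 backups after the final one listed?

2030-09-30

All Mondays; the gaps (28, 28, 28, 35) vary with month length.
This is the last Monday of each month.
May 2030 ends with Monday 2030-05-27.
June 2030 ends with Monday 2030-06-24.
July 2030 ends with Monday 2030-07-29.
Last Monday of August 2030: 2030-08-26.
September 2030 ends with Monday 2030-09-30.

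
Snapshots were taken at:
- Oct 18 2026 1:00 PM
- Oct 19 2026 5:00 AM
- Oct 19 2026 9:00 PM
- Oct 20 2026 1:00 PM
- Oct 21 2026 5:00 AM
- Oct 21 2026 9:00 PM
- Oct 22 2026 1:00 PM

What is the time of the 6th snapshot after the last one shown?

Oct 26 2026 1:00 PM

The interval is a steady 16 hours (16, 16, 16, 16, 16, 16).
Oct 22 2026 1:00 PM + 16 h = Oct 23 2026 5:00 AM.
Oct 23 2026 5:00 AM + 16 h = Oct 23 2026 9:00 PM.
Oct 23 2026 9:00 PM + 16 h = Oct 24 2026 1:00 PM.
Oct 24 2026 1:00 PM + 16 h = Oct 25 2026 5:00 AM.
Oct 25 2026 5:00 AM + 16 h = Oct 25 2026 9:00 PM.
Oct 25 2026 9:00 PM + 16 h = Oct 26 2026 1:00 PM.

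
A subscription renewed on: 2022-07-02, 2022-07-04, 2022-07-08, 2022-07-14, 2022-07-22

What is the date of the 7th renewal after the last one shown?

The spacing grows by 2 each time: 2, 4, 6, 8 days.
Next gap: 10 days. 2022-07-22 + 10 days = 2022-08-01.
Next gap: 12 days. 2022-08-01 + 12 days = 2022-08-13.
Next gap: 14 days. 2022-08-13 + 14 days = 2022-08-27.
Next gap: 16 days. 2022-08-27 + 16 days = 2022-09-12.
Next gap: 18 days. 2022-09-12 + 18 days = 2022-09-30.
Next gap: 20 days. 2022-09-30 + 20 days = 2022-10-20.
Next gap: 22 days. 2022-10-20 + 22 days = 2022-11-11.

2022-11-11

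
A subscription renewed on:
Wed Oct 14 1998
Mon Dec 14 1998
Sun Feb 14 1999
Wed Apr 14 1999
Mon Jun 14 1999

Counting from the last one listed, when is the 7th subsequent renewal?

Each date is the 14th; the gaps (61, 62, 59, 61) track the month lengths.
The rule is the 14th of every 2 months.
Next: August 1999 → Sat Aug 14 1999.
Next: October 1999 → Thu Oct 14 1999.
December 1999: Tue Dec 14 1999.
February 2000: Mon Feb 14 2000.
Next: April 2000 → Fri Apr 14 2000.
Next: June 2000 → Wed Jun 14 2000.
Next: August 2000 → Mon Aug 14 2000.

Mon Aug 14 2000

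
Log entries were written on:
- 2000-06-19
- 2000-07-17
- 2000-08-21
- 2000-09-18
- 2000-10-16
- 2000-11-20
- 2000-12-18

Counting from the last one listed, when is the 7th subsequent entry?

2001-07-16

These are Mondays at 28- or 35-day spacing (28, 35, 28, 28, 35, 28).
The pattern: 3rd Monday of the month.
January 2001 — 3rd Monday is 2001-01-15.
3rd Monday of February 2001: 2001-02-19.
March 2001 — 3rd Monday is 2001-03-19.
April 2001 — 3rd Monday is 2001-04-16.
May 2001 — 3rd Monday is 2001-05-21.
June 2001 — 3rd Monday is 2001-06-18.
July 2001 — 3rd Monday is 2001-07-16.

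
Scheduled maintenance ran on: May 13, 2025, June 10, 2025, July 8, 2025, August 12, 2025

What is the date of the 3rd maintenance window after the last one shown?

November 11, 2025

These are Tuesdays at 28- or 35-day spacing (28, 28, 35).
The pattern: 2nd Tuesday of the month.
2nd Tuesday of September 2025: September 9, 2025.
October 2025 — 2nd Tuesday is October 14, 2025.
2nd Tuesday of November 2025: November 11, 2025.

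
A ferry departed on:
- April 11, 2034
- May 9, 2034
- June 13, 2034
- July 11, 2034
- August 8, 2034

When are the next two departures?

September 12, 2034; October 10, 2034

These are Tuesdays at 28- or 35-day spacing (28, 35, 28, 28).
The pattern: 2nd Tuesday of the month.
September 2034 — 2nd Tuesday is September 12, 2034.
2nd Tuesday of October 2034: October 10, 2034.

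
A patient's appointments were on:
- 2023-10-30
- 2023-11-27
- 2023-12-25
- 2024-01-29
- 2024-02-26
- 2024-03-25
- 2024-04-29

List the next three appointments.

Every date is a Monday; gaps 28, 28, 35, 28, 28, 35 days.
Each is the last Monday of its month (at least one falls on the 29th or later, ruling out '4th Monday').
May 2024 ends with Monday 2024-05-27.
Last Monday of June 2024: 2024-06-24.
Last Monday of July 2024: 2024-07-29.

2024-05-27, 2024-06-24, 2024-07-29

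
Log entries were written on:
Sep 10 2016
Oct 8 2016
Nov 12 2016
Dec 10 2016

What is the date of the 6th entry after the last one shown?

Gaps: 28, 35, 28 days — a mix of 28 and 35. Every date is a Saturday.
Each is the 2nd Saturday of its month.
January 2017 — 2nd Saturday is Jan 14 2017.
February 2017 — 2nd Saturday is Feb 11 2017.
March 2017 — 2nd Saturday is Mar 11 2017.
April 2017 — 2nd Saturday is Apr 8 2017.
2nd Saturday of May 2017: May 13 2017.
2nd Saturday of June 2017: Jun 10 2017.

Jun 10 2017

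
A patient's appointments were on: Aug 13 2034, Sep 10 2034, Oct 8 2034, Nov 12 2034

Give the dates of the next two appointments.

All dates are Sundays, 28, 28, 35 days apart.
Specifically, the 2nd Sunday of each month.
December 2034 — 2nd Sunday is Dec 10 2034.
2nd Sunday of January 2035: Jan 14 2035.

Dec 10 2034, Jan 14 2035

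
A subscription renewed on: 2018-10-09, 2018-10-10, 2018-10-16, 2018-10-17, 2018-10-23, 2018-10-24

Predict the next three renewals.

2018-10-30, 2018-10-31, 2018-11-06

The gap pattern 1, 6, 1, 6, 1 repeats every 2 events.
These are the Tuesdays and Wednesdays of each week.
Next Tuesday: 2018-10-30.
The following Wednesday is 2018-10-31.
Next Tuesday: 2018-11-06.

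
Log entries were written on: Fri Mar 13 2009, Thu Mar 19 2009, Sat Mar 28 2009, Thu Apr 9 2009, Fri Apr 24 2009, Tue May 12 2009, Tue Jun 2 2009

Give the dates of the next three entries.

The spacing grows by 3 each time: 6, 9, 12, 15, 18, 21 days.
Next gap: 24 days. Tue Jun 2 2009 + 24 days = Fri Jun 26 2009.
Next gap: 27 days. Fri Jun 26 2009 + 27 days = Thu Jul 23 2009.
Next gap: 30 days. Thu Jul 23 2009 + 30 days = Sat Aug 22 2009.

Fri Jun 26 2009, Thu Jul 23 2009, Sat Aug 22 2009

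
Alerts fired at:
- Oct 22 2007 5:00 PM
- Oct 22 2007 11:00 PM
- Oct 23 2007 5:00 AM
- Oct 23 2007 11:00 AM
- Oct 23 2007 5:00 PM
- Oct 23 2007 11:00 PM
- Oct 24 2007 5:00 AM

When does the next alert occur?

Spacing: 6, 6, 6, 6, 6, 6 h — constant 6 h.
Oct 24 2007 5:00 AM + 6 h = Oct 24 2007 11:00 AM.

Oct 24 2007 11:00 AM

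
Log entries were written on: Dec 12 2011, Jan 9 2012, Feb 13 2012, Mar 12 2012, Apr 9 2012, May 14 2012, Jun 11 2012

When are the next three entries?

All dates are Mondays, 28, 35, 28, 28, 35, 28 days apart.
Specifically, the 2nd Monday of each month.
July 2012 — 2nd Monday is Jul 9 2012.
August 2012 — 2nd Monday is Aug 13 2012.
2nd Monday of September 2012: Sep 10 2012.

Jul 9 2012, Aug 13 2012, Sep 10 2012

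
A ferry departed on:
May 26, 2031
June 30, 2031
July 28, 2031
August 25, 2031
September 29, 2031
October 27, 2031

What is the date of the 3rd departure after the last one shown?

All Mondays; the gaps (35, 28, 28, 35, 28) vary with month length.
This is the last Monday of each month.
Last Monday of November 2031: November 24, 2031.
Last Monday of December 2031: December 29, 2031.
January 2032 ends with Monday January 26, 2032.

January 26, 2032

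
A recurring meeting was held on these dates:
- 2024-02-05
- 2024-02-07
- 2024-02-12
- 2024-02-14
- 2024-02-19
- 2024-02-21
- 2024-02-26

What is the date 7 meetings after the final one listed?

The gap pattern 2, 5, 2, 5, 2, 5 repeats every 2 events.
These are the Mondays and Wednesdays of each week.
Next Wednesday: 2024-02-28.
The following Monday is 2024-03-04.
Next Wednesday: 2024-03-06.
The following Monday is 2024-03-11.
Next Wednesday: 2024-03-13.
The following Monday is 2024-03-18.
The following Wednesday is 2024-03-20.

2024-03-20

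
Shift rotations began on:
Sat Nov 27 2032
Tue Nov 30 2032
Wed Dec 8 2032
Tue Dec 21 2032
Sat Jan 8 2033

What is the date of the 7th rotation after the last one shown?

Sat Oct 1 2033

Intervals are 3, 8, 13, 18 days — an arithmetic progression with common difference 5.
Next gap: 23 days. Sat Jan 8 2033 + 23 days = Mon Jan 31 2033.
Next gap: 28 days. Mon Jan 31 2033 + 28 days = Mon Feb 28 2033.
Next gap: 33 days. Mon Feb 28 2033 + 33 days = Sat Apr 2 2033.
Next gap: 38 days. Sat Apr 2 2033 + 38 days = Tue May 10 2033.
Next gap: 43 days. Tue May 10 2033 + 43 days = Wed Jun 22 2033.
Next gap: 48 days. Wed Jun 22 2033 + 48 days = Tue Aug 9 2033.
Next gap: 53 days. Tue Aug 9 2033 + 53 days = Sat Oct 1 2033.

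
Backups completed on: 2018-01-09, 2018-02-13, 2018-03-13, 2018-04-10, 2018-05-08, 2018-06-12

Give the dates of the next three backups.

2018-07-10, 2018-08-14, 2018-09-11

All dates are Tuesdays, 35, 28, 28, 28, 35 days apart.
Specifically, the 2nd Tuesday of each month.
2nd Tuesday of July 2018: 2018-07-10.
August 2018 — 2nd Tuesday is 2018-08-14.
2nd Tuesday of September 2018: 2018-09-11.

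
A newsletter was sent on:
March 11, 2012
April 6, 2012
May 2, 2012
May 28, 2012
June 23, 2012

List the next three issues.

July 19, 2012; August 14, 2012; September 9, 2012

The spacing is 26, 26, 26, 26 days — always 26 days.
June 23, 2012 + 26 days = July 19, 2012.
July 19, 2012 + 26 days = August 14, 2012.
August 14, 2012 + 26 days = September 9, 2012.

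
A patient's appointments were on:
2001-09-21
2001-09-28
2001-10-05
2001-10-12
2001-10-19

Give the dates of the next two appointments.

2001-10-26, 2001-11-02

Gaps between consecutive events: 7, 7, 7, 7 days — a constant 7-day interval.
2001-10-19 + 7 days = 2001-10-26.
2001-10-26 + 7 days = 2001-11-02.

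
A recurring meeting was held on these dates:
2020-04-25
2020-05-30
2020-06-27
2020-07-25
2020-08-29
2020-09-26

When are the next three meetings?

2020-10-31, 2020-11-28, 2020-12-26

Every date is a Saturday; gaps 35, 28, 28, 35, 28 days.
Each is the last Saturday of its month (at least one falls on the 29th or later, ruling out '4th Saturday').
Last Saturday of October 2020: 2020-10-31.
November 2020 ends with Saturday 2020-11-28.
December 2020 ends with Saturday 2020-12-26.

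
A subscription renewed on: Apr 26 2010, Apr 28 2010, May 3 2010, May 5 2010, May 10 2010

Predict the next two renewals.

May 12 2010, May 17 2010

Every event lands on a Monday or Wednesday (gaps cycle 2, 5, 2, 5).
So the schedule is: every Monday and Wednesday.
The following Wednesday is May 12 2010.
The following Monday is May 17 2010.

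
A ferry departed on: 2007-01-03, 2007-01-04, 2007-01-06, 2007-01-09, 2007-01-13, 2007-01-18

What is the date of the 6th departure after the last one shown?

2007-03-10

Gaps: 1, 2, 3, 4, 5 days — each gap is 1 larger than the previous one.
Next gap: 6 days. 2007-01-18 + 6 days = 2007-01-24.
Next gap: 7 days. 2007-01-24 + 7 days = 2007-01-31.
Next gap: 8 days. 2007-01-31 + 8 days = 2007-02-08.
Next gap: 9 days. 2007-02-08 + 9 days = 2007-02-17.
Next gap: 10 days. 2007-02-17 + 10 days = 2007-02-27.
Next gap: 11 days. 2007-02-27 + 11 days = 2007-03-10.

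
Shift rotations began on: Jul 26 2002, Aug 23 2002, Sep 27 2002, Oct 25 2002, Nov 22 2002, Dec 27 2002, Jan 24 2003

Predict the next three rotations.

Feb 28 2003, Mar 28 2003, Apr 25 2003

All dates are Fridays, 28, 35, 28, 28, 35, 28 days apart.
Specifically, the 4th Friday of each month.
February 2003 — 4th Friday is Feb 28 2003.
4th Friday of March 2003: Mar 28 2003.
4th Friday of April 2003: Apr 25 2003.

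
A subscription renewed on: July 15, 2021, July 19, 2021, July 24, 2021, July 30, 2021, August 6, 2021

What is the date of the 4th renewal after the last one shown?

Gaps: 4, 5, 6, 7 days — each gap is 1 larger than the previous one.
Next gap: 8 days. August 6, 2021 + 8 days = August 14, 2021.
Next gap: 9 days. August 14, 2021 + 9 days = August 23, 2021.
Next gap: 10 days. August 23, 2021 + 10 days = September 2, 2021.
Next gap: 11 days. September 2, 2021 + 11 days = September 13, 2021.

September 13, 2021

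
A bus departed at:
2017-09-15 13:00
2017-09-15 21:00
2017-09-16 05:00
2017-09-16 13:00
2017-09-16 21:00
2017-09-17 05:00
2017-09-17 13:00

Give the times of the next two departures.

2017-09-17 21:00, 2017-09-18 05:00

Spacing: 8, 8, 8, 8, 8, 8 h — constant 8 h.
2017-09-17 13:00 + 8 h = 2017-09-17 21:00.
2017-09-17 21:00 + 8 h = 2017-09-18 05:00.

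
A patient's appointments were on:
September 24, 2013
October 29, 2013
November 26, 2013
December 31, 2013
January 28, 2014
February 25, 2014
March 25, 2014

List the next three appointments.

April 29, 2014; May 27, 2014; June 24, 2014

All Tuesdays; the gaps (35, 28, 35, 28, 28, 28) vary with month length.
This is the last Tuesday of each month.
Last Tuesday of April 2014: April 29, 2014.
May 2014 ends with Tuesday May 27, 2014.
June 2014 ends with Tuesday June 24, 2014.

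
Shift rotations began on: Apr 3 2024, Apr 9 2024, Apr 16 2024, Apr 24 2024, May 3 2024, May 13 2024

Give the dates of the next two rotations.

May 24 2024, Jun 5 2024

Gaps: 6, 7, 8, 9, 10 days — each gap is 1 larger than the previous one.
Next gap: 11 days. May 13 2024 + 11 days = May 24 2024.
Next gap: 12 days. May 24 2024 + 12 days = Jun 5 2024.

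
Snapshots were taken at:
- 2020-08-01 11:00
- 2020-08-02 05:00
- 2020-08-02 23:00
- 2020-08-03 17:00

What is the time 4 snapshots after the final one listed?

The interval is a steady 18 hours (18, 18, 18).
2020-08-03 17:00 + 18 h = 2020-08-04 11:00.
2020-08-04 11:00 + 18 h = 2020-08-05 05:00.
2020-08-05 05:00 + 18 h = 2020-08-05 23:00.
2020-08-05 23:00 + 18 h = 2020-08-06 17:00.

2020-08-06 17:00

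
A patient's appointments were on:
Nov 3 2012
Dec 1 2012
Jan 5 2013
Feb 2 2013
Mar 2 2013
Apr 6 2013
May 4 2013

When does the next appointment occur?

Jun 1 2013

Gaps: 28, 35, 28, 28, 35, 28 days — a mix of 28 and 35. Every date is a Saturday.
Each is the 1st Saturday of its month.
June 2013 — 1st Saturday is Jun 1 2013.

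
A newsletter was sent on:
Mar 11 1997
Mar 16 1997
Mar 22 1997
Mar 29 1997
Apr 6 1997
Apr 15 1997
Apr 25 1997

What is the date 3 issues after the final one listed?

May 31 1997

Intervals are 5, 6, 7, 8, 9, 10 days — an arithmetic progression with common difference 1.
Next gap: 11 days. Apr 25 1997 + 11 days = May 6 1997.
Next gap: 12 days. May 6 1997 + 12 days = May 18 1997.
Next gap: 13 days. May 18 1997 + 13 days = May 31 1997.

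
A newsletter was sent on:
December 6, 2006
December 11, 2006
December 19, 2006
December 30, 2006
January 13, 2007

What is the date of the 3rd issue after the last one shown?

The spacing grows by 3 each time: 5, 8, 11, 14 days.
Next gap: 17 days. January 13, 2007 + 17 days = January 30, 2007.
Next gap: 20 days. January 30, 2007 + 20 days = February 19, 2007.
Next gap: 23 days. February 19, 2007 + 23 days = March 14, 2007.

March 14, 2007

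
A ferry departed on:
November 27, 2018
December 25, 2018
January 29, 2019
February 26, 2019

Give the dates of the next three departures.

These are Tuesdays with 28, 35, 28-day gaps.
Each is the final Tuesday of its month — January 29, 2019 is past the 28th, so '4th Tuesday' doesn't fit.
Last Tuesday of March 2019: March 26, 2019.
April 2019 ends with Tuesday April 30, 2019.
Last Tuesday of May 2019: May 28, 2019.

March 26, 2019; April 30, 2019; May 28, 2019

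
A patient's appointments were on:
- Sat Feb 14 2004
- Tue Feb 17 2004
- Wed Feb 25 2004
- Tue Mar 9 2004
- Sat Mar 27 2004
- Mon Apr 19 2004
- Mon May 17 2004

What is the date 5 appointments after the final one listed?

Sat Dec 18 2004

The spacing grows by 5 each time: 3, 8, 13, 18, 23, 28 days.
Next gap: 33 days. Mon May 17 2004 + 33 days = Sat Jun 19 2004.
Next gap: 38 days. Sat Jun 19 2004 + 38 days = Tue Jul 27 2004.
Next gap: 43 days. Tue Jul 27 2004 + 43 days = Wed Sep 8 2004.
Next gap: 48 days. Wed Sep 8 2004 + 48 days = Tue Oct 26 2004.
Next gap: 53 days. Tue Oct 26 2004 + 53 days = Sat Dec 18 2004.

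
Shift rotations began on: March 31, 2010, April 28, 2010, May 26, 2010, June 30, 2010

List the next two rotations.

July 28, 2010; August 25, 2010

These are Wednesdays with 28, 28, 35-day gaps.
Each is the final Wednesday of its month — March 31, 2010 is past the 28th, so '4th Wednesday' doesn't fit.
Last Wednesday of July 2010: July 28, 2010.
Last Wednesday of August 2010: August 25, 2010.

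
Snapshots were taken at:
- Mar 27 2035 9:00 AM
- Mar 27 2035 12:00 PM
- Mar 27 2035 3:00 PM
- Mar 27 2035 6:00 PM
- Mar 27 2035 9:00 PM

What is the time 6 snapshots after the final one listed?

Mar 28 2035 3:00 PM

Spacing: 3, 3, 3, 3 h — constant 3 h.
Mar 27 2035 9:00 PM + 3 h = Mar 28 2035 12:00 AM.
Mar 28 2035 12:00 AM + 3 h = Mar 28 2035 3:00 AM.
Mar 28 2035 3:00 AM + 3 h = Mar 28 2035 6:00 AM.
Mar 28 2035 6:00 AM + 3 h = Mar 28 2035 9:00 AM.
Mar 28 2035 9:00 AM + 3 h = Mar 28 2035 12:00 PM.
Mar 28 2035 12:00 PM + 3 h = Mar 28 2035 3:00 PM.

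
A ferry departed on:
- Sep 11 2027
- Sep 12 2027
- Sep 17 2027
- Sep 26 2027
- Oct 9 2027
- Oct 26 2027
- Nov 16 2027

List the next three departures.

The spacing grows by 4 each time: 1, 5, 9, 13, 17, 21 days.
Next gap: 25 days. Nov 16 2027 + 25 days = Dec 11 2027.
Next gap: 29 days. Dec 11 2027 + 29 days = Jan 9 2028.
Next gap: 33 days. Jan 9 2028 + 33 days = Feb 11 2028.

Dec 11 2027, Jan 9 2028, Feb 11 2028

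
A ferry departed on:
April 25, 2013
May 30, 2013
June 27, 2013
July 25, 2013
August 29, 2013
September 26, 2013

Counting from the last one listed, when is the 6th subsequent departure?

March 27, 2014

All Thursdays; the gaps (35, 28, 28, 35, 28) vary with month length.
This is the last Thursday of each month.
Last Thursday of October 2013: October 31, 2013.
Last Thursday of November 2013: November 28, 2013.
Last Thursday of December 2013: December 26, 2013.
Last Thursday of January 2014: January 30, 2014.
Last Thursday of February 2014: February 27, 2014.
March 2014 ends with Thursday March 27, 2014.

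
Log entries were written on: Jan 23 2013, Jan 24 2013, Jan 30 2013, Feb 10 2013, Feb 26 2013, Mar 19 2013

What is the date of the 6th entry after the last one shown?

Gaps: 1, 6, 11, 16, 21 days — each gap is 5 larger than the previous one.
Next gap: 26 days. Mar 19 2013 + 26 days = Apr 14 2013.
Next gap: 31 days. Apr 14 2013 + 31 days = May 15 2013.
Next gap: 36 days. May 15 2013 + 36 days = Jun 20 2013.
Next gap: 41 days. Jun 20 2013 + 41 days = Jul 31 2013.
Next gap: 46 days. Jul 31 2013 + 46 days = Sep 15 2013.
Next gap: 51 days. Sep 15 2013 + 51 days = Nov 5 2013.

Nov 5 2013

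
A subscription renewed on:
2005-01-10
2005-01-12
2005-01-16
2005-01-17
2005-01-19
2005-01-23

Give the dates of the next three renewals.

2005-01-24, 2005-01-26, 2005-01-30

The gap pattern 2, 4, 1, 2, 4 repeats every 3 events.
These are the Mondays, Wednesdays and Sundays of each week.
Next Monday: 2005-01-24.
The following Wednesday is 2005-01-26.
The following Sunday is 2005-01-30.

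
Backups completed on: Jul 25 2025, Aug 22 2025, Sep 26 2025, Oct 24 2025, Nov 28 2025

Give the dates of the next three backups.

Dec 26 2025, Jan 23 2026, Feb 27 2026

These are Fridays at 28- or 35-day spacing (28, 35, 28, 35).
The pattern: 4th Friday of the month.
December 2025 — 4th Friday is Dec 26 2025.
4th Friday of January 2026: Jan 23 2026.
February 2026 — 4th Friday is Feb 27 2026.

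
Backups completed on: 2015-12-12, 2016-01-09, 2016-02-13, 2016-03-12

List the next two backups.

2016-04-09, 2016-05-14

These are Saturdays at 28- or 35-day spacing (28, 35, 28).
The pattern: 2nd Saturday of the month.
2nd Saturday of April 2016: 2016-04-09.
2nd Saturday of May 2016: 2016-05-14.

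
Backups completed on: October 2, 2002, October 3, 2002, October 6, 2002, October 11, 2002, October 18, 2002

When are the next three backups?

Gaps: 1, 3, 5, 7 days — each gap is 2 larger than the previous one.
Next gap: 9 days. October 18, 2002 + 9 days = October 27, 2002.
Next gap: 11 days. October 27, 2002 + 11 days = November 7, 2002.
Next gap: 13 days. November 7, 2002 + 13 days = November 20, 2002.

October 27, 2002; November 7, 2002; November 20, 2002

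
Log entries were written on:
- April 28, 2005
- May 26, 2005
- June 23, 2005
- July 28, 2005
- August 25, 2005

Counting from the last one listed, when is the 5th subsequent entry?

January 26, 2006

All dates are Thursdays, 28, 28, 35, 28 days apart.
Specifically, the 4th Thursday of each month.
4th Thursday of September 2005: September 22, 2005.
4th Thursday of October 2005: October 27, 2005.
November 2005 — 4th Thursday is November 24, 2005.
4th Thursday of December 2005: December 22, 2005.
January 2006 — 4th Thursday is January 26, 2006.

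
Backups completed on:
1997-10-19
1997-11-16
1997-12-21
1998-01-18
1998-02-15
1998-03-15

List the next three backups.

1998-04-19, 1998-05-17, 1998-06-21

Gaps: 28, 35, 28, 28, 28 days — a mix of 28 and 35. Every date is a Sunday.
Each is the 3rd Sunday of its month.
3rd Sunday of April 1998: 1998-04-19.
May 1998 — 3rd Sunday is 1998-05-17.
3rd Sunday of June 1998: 1998-06-21.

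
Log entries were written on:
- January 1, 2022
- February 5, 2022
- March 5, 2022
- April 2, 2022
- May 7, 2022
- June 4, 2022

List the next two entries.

All dates are Saturdays, 35, 28, 28, 35, 28 days apart.
Specifically, the 1st Saturday of each month.
July 2022 — 1st Saturday is July 2, 2022.
1st Saturday of August 2022: August 6, 2022.

July 2, 2022; August 6, 2022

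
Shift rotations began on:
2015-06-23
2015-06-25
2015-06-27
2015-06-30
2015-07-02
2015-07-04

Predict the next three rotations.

Gaps: 2, 2, 3, 2, 2 days — not constant, but cyclic with period 3.
The events fall on every Tuesday, Thursday and Saturday.
The following Tuesday is 2015-07-07.
The following Thursday is 2015-07-09.
Next Saturday: 2015-07-11.

2015-07-07, 2015-07-09, 2015-07-11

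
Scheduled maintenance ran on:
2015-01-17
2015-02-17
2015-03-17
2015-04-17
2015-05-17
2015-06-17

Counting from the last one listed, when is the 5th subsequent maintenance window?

The day-of-month is always 17 (31, 28, 31, 30, 31 days between events).
So this recurs on the 17th of each month.
July 2015: 2015-07-17.
Next: August 2015 → 2015-08-17.
September 2015: 2015-09-17.
October 2015: 2015-10-17.
Next: November 2015 → 2015-11-17.

2015-11-17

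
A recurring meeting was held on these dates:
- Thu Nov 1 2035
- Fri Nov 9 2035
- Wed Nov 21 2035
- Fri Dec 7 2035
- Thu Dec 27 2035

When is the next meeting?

Sun Jan 20 2036

Intervals are 8, 12, 16, 20 days — an arithmetic progression with common difference 4.
Next gap: 24 days. Thu Dec 27 2035 + 24 days = Sun Jan 20 2036.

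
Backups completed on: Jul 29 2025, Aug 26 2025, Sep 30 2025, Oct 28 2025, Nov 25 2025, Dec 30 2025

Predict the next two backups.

These are Tuesdays with 28, 35, 28, 28, 35-day gaps.
Each is the final Tuesday of its month — Jul 29 2025 is past the 28th, so '4th Tuesday' doesn't fit.
Last Tuesday of January 2026: Jan 27 2026.
Last Tuesday of February 2026: Feb 24 2026.

Jan 27 2026, Feb 24 2026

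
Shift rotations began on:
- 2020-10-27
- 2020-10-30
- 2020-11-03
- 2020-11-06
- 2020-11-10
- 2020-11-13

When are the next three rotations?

2020-11-17, 2020-11-20, 2020-11-24

The gap pattern 3, 4, 3, 4, 3 repeats every 2 events.
These are the Tuesdays and Fridays of each week.
The following Tuesday is 2020-11-17.
The following Friday is 2020-11-20.
Next Tuesday: 2020-11-24.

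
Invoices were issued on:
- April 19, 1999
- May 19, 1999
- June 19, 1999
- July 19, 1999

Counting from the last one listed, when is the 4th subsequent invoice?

Each date is the 19th; the gaps (30, 31, 30) track the month lengths.
The rule is the 19th of each month.
August 1999: August 19, 1999.
Next: September 1999 → September 19, 1999.
October 1999: October 19, 1999.
November 1999: November 19, 1999.

November 19, 1999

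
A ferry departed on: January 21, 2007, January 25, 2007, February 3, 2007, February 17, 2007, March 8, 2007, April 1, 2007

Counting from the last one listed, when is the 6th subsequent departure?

December 6, 2007

Gaps: 4, 9, 14, 19, 24 days — each gap is 5 larger than the previous one.
Next gap: 29 days. April 1, 2007 + 29 days = April 30, 2007.
Next gap: 34 days. April 30, 2007 + 34 days = June 3, 2007.
Next gap: 39 days. June 3, 2007 + 39 days = July 12, 2007.
Next gap: 44 days. July 12, 2007 + 44 days = August 25, 2007.
Next gap: 49 days. August 25, 2007 + 49 days = October 13, 2007.
Next gap: 54 days. October 13, 2007 + 54 days = December 6, 2007.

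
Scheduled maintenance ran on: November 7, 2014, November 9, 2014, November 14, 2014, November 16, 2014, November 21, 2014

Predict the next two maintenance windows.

The gap pattern 2, 5, 2, 5 repeats every 2 events.
These are the Fridays and Sundays of each week.
Next Sunday: November 23, 2014.
Next Friday: November 28, 2014.

November 23, 2014; November 28, 2014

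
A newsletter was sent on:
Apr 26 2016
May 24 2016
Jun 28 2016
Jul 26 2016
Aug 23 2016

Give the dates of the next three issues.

All dates are Tuesdays, 28, 35, 28, 28 days apart.
Specifically, the 4th Tuesday of each month.
4th Tuesday of September 2016: Sep 27 2016.
4th Tuesday of October 2016: Oct 25 2016.
4th Tuesday of November 2016: Nov 22 2016.

Sep 27 2016, Oct 25 2016, Nov 22 2016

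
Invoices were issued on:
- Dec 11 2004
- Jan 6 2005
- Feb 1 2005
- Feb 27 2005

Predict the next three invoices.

Gaps between consecutive events: 26, 26, 26 days — a constant 26-day interval.
Feb 27 2005 + 26 days = Mar 25 2005.
Mar 25 2005 + 26 days = Apr 20 2005.
Apr 20 2005 + 26 days = May 16 2005.

Mar 25 2005, Apr 20 2005, May 16 2005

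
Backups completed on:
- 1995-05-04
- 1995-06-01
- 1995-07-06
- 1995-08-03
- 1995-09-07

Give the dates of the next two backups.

Gaps: 28, 35, 28, 35 days — a mix of 28 and 35. Every date is a Thursday.
Each is the 1st Thursday of its month.
1st Thursday of October 1995: 1995-10-05.
1st Thursday of November 1995: 1995-11-02.

1995-10-05, 1995-11-02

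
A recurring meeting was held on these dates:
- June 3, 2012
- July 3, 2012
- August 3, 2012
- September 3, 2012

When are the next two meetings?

October 3, 2012; November 3, 2012

Each date is the 3rd; the gaps (30, 31, 31) track the month lengths.
The rule is the 3rd of each month.
October 2012: October 3, 2012.
November 2012: November 3, 2012.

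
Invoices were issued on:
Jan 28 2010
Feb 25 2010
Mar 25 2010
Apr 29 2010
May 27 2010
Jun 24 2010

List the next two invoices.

Every date is a Thursday; gaps 28, 28, 35, 28, 28 days.
Each is the last Thursday of its month (at least one falls on the 29th or later, ruling out '4th Thursday').
July 2010 ends with Thursday Jul 29 2010.
Last Thursday of August 2010: Aug 26 2010.

Jul 29 2010, Aug 26 2010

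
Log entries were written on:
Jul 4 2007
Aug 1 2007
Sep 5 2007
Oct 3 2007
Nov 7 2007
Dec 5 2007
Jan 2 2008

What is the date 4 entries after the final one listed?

These are Wednesdays at 28- or 35-day spacing (28, 35, 28, 35, 28, 28).
The pattern: 1st Wednesday of the month.
1st Wednesday of February 2008: Feb 6 2008.
March 2008 — 1st Wednesday is Mar 5 2008.
1st Wednesday of April 2008: Apr 2 2008.
May 2008 — 1st Wednesday is May 7 2008.

May 7 2008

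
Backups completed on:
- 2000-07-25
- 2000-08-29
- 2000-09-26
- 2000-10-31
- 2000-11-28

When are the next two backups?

All Tuesdays; the gaps (35, 28, 35, 28) vary with month length.
This is the last Tuesday of each month.
Last Tuesday of December 2000: 2000-12-26.
Last Tuesday of January 2001: 2001-01-30.

2000-12-26, 2001-01-30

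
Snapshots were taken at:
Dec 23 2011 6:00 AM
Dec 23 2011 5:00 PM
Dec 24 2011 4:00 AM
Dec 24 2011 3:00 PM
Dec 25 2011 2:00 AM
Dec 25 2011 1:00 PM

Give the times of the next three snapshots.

The interval is a steady 11 hours (11, 11, 11, 11, 11).
Dec 25 2011 1:00 PM + 11 h = Dec 26 2011 12:00 AM.
Dec 26 2011 12:00 AM + 11 h = Dec 26 2011 11:00 AM.
Dec 26 2011 11:00 AM + 11 h = Dec 26 2011 10:00 PM.

Dec 26 2011 12:00 AM, Dec 26 2011 11:00 AM, Dec 26 2011 10:00 PM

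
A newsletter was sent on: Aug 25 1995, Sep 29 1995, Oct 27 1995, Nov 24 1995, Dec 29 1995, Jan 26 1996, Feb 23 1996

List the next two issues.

These are Fridays with 35, 28, 28, 35, 28, 28-day gaps.
Each is the final Friday of its month — Sep 29 1995 is past the 28th, so '4th Friday' doesn't fit.
March 1996 ends with Friday Mar 29 1996.
Last Friday of April 1996: Apr 26 1996.

Mar 29 1996, Apr 26 1996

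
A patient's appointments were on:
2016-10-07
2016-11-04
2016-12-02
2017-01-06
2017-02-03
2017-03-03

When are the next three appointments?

All dates are Fridays, 28, 28, 35, 28, 28 days apart.
Specifically, the 1st Friday of each month.
1st Friday of April 2017: 2017-04-07.
1st Friday of May 2017: 2017-05-05.
1st Friday of June 2017: 2017-06-02.

2017-04-07, 2017-05-05, 2017-06-02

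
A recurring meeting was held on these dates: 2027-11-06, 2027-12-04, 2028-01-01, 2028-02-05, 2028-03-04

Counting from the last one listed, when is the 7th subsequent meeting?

2028-10-07

Gaps: 28, 28, 35, 28 days — a mix of 28 and 35. Every date is a Saturday.
Each is the 1st Saturday of its month.
1st Saturday of April 2028: 2028-04-01.
May 2028 — 1st Saturday is 2028-05-06.
1st Saturday of June 2028: 2028-06-03.
1st Saturday of July 2028: 2028-07-01.
1st Saturday of August 2028: 2028-08-05.
September 2028 — 1st Saturday is 2028-09-02.
October 2028 — 1st Saturday is 2028-10-07.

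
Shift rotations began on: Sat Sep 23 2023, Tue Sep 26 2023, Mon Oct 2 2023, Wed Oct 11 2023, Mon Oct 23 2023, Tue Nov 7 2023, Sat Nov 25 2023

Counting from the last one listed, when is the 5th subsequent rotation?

Mon Apr 8 2024

The spacing grows by 3 each time: 3, 6, 9, 12, 15, 18 days.
Next gap: 21 days. Sat Nov 25 2023 + 21 days = Sat Dec 16 2023.
Next gap: 24 days. Sat Dec 16 2023 + 24 days = Tue Jan 9 2024.
Next gap: 27 days. Tue Jan 9 2024 + 27 days = Mon Feb 5 2024.
Next gap: 30 days. Mon Feb 5 2024 + 30 days = Wed Mar 6 2024.
Next gap: 33 days. Wed Mar 6 2024 + 33 days = Mon Apr 8 2024.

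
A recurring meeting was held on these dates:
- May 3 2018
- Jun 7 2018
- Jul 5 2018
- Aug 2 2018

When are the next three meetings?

All dates are Thursdays, 35, 28, 28 days apart.
Specifically, the 1st Thursday of each month.
1st Thursday of September 2018: Sep 6 2018.
1st Thursday of October 2018: Oct 4 2018.
November 2018 — 1st Thursday is Nov 1 2018.

Sep 6 2018, Oct 4 2018, Nov 1 2018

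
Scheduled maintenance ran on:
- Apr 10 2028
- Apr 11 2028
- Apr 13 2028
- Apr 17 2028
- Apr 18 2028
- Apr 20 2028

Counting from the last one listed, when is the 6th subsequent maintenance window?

Every event lands on a Monday or Tuesday or Thursday (gaps cycle 1, 2, 4, 1, 2).
So the schedule is: every Monday, Tuesday and Thursday.
Next Monday: Apr 24 2028.
The following Tuesday is Apr 25 2028.
Next Thursday: Apr 27 2028.
Next Monday: May 1 2028.
The following Tuesday is May 2 2028.
Next Thursday: May 4 2028.

May 4 2028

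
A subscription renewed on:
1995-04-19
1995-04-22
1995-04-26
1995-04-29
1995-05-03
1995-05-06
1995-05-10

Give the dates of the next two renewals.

Gaps: 3, 4, 3, 4, 3, 4 days — not constant, but cyclic with period 2.
The events fall on every Wednesday and Saturday.
The following Saturday is 1995-05-13.
The following Wednesday is 1995-05-17.

1995-05-13, 1995-05-17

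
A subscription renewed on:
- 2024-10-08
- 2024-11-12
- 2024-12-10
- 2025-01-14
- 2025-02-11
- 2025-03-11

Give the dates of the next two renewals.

These are Tuesdays at 28- or 35-day spacing (35, 28, 35, 28, 28).
The pattern: 2nd Tuesday of the month.
2nd Tuesday of April 2025: 2025-04-08.
2nd Tuesday of May 2025: 2025-05-13.

2025-04-08, 2025-05-13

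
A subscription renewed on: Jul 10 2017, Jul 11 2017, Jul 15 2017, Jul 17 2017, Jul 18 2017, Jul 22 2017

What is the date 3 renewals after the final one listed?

Every event lands on a Monday or Tuesday or Saturday (gaps cycle 1, 4, 2, 1, 4).
So the schedule is: every Monday, Tuesday and Saturday.
Next Monday: Jul 24 2017.
Next Tuesday: Jul 25 2017.
Next Saturday: Jul 29 2017.

Jul 29 2017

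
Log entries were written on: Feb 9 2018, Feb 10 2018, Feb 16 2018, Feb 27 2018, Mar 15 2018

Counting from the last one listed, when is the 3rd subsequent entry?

Gaps: 1, 6, 11, 16 days — each gap is 5 larger than the previous one.
Next gap: 21 days. Mar 15 2018 + 21 days = Apr 5 2018.
Next gap: 26 days. Apr 5 2018 + 26 days = May 1 2018.
Next gap: 31 days. May 1 2018 + 31 days = Jun 1 2018.

Jun 1 2018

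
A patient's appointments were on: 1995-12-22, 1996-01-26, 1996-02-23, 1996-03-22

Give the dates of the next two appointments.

These are Fridays at 28- or 35-day spacing (35, 28, 28).
The pattern: 4th Friday of the month.
April 1996 — 4th Friday is 1996-04-26.
4th Friday of May 1996: 1996-05-24.

1996-04-26, 1996-05-24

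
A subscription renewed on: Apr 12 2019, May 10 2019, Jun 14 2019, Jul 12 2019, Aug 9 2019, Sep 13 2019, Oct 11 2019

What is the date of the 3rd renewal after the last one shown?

Jan 10 2020

These are Fridays at 28- or 35-day spacing (28, 35, 28, 28, 35, 28).
The pattern: 2nd Friday of the month.
2nd Friday of November 2019: Nov 8 2019.
2nd Friday of December 2019: Dec 13 2019.
2nd Friday of January 2020: Jan 10 2020.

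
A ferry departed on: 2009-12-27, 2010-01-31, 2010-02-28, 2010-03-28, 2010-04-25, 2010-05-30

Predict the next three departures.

Every date is a Sunday; gaps 35, 28, 28, 28, 35 days.
Each is the last Sunday of its month (at least one falls on the 29th or later, ruling out '4th Sunday').
June 2010 ends with Sunday 2010-06-27.
Last Sunday of July 2010: 2010-07-25.
Last Sunday of August 2010: 2010-08-29.

2010-06-27, 2010-07-25, 2010-08-29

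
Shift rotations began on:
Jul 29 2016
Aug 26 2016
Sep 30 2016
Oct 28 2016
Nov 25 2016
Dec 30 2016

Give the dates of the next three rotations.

These are Fridays with 28, 35, 28, 28, 35-day gaps.
Each is the final Friday of its month — Jul 29 2016 is past the 28th, so '4th Friday' doesn't fit.
January 2017 ends with Friday Jan 27 2017.
February 2017 ends with Friday Feb 24 2017.
Last Friday of March 2017: Mar 31 2017.

Jan 27 2017, Feb 24 2017, Mar 31 2017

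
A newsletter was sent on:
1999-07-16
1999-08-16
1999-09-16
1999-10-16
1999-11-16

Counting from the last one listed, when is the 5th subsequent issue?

2000-04-16

Gaps: 31, 31, 30, 31 days — not constant. Every event is on the 16th of the month.
Pattern: the 16th of each month.
December 1999: 1999-12-16.
January 2000: 2000-01-16.
Next: February 2000 → 2000-02-16.
March 2000: 2000-03-16.
April 2000: 2000-04-16.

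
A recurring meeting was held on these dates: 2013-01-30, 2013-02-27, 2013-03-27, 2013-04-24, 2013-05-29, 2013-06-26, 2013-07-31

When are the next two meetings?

2013-08-28, 2013-09-25

All Wednesdays; the gaps (28, 28, 28, 35, 28, 35) vary with month length.
This is the last Wednesday of each month.
Last Wednesday of August 2013: 2013-08-28.
September 2013 ends with Wednesday 2013-09-25.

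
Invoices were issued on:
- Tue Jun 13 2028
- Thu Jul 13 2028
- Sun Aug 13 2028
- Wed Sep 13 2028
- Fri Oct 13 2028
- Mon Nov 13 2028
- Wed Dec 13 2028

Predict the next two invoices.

Each date is the 13th; the gaps (30, 31, 31, 30, 31, 30) track the month lengths.
The rule is the 13th of each month.
Next: January 2029 → Sat Jan 13 2029.
February 2029: Tue Feb 13 2029.

Sat Jan 13 2029, Tue Feb 13 2029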